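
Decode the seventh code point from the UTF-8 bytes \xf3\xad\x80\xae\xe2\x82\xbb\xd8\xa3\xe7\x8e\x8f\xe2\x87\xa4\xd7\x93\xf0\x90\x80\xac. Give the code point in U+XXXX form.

Offset 0: leading byte 0xF3 = 11110011 → 4-byte char #1 = F3 AD 80 AE.
Offset 4: leading byte 0xE2 = 11100010 → 3-byte char #2 = E2 82 BB.
Offset 7: leading byte 0xD8 = 11011000 → 2-byte char #3 = D8 A3.
Offset 9: leading byte 0xE7 = 11100111 → 3-byte char #4 = E7 8E 8F.
Offset 12: leading byte 0xE2 = 11100010 → 3-byte char #5 = E2 87 A4.
Offset 15: leading byte 0xD7 = 11010111 → 2-byte char #6 = D7 93.
Offset 17: leading byte 0xF0 = 11110000 → 4-byte char #7 = F0 90 80 AC.
Leading byte 0xF0 = 11110000 matches 11110xxx → 4-byte sequence.
Byte 1: 0xF0 = 11110000, payload 000 (3 bits).
Byte 2: 0x90 = 10010000 (10xxxxxx ✓), payload 010000.
Byte 3: 0x80 = 10000000 (10xxxxxx ✓), payload 000000.
Byte 4: 0xAC = 10101100 (10xxxxxx ✓), payload 101100.
Concatenate: 000010000000000101100 = 0x1002C (21 bits → U+1002C).

U+1002C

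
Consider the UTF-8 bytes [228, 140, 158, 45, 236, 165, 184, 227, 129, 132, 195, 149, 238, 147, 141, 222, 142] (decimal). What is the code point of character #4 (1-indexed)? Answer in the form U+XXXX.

U+3044

Offset 0: leading byte 0xE4 = 11100100 → 3-byte char #1 = E4 8C 9E.
Offset 3: leading byte 0x2D = 00101101 → 1-byte char #2 = 2D.
Offset 4: leading byte 0xEC = 11101100 → 3-byte char #3 = EC A5 B8.
Offset 7: leading byte 0xE3 = 11100011 → 3-byte char #4 = E3 81 84.
Leading byte 0xE3 = 11100011 matches 1110xxxx → 3-byte sequence.
Byte 1: 0xE3 = 11100011, payload 0011 (4 bits).
Byte 2: 0x81 = 10000001 (10xxxxxx ✓), payload 000001.
Byte 3: 0x84 = 10000100 (10xxxxxx ✓), payload 000100.
Concatenate: 0011000001000100 = 0x3044 (16 bits → U+3044).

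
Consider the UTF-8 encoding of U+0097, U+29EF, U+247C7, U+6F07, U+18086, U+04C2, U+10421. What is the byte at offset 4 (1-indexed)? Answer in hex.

1-indexed offset 4 is 0-indexed offset 3.
U+0097 → 2-byte form C2 97 at offsets 0–1.
U+29EF → 3-byte form E2 A7 AF at offsets 2–4.
Offset 3 falls in char 2's range; it's byte 2 of E2 A7 AF = 0xA7.

0xA7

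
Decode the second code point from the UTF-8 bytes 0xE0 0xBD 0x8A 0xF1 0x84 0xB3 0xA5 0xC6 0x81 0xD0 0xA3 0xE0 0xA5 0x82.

Offset 0: leading byte 0xE0 = 11100000 → 3-byte char #1 = E0 BD 8A.
Offset 3: leading byte 0xF1 = 11110001 → 4-byte char #2 = F1 84 B3 A5.
Leading byte 0xF1 = 11110001 matches 11110xxx → 4-byte sequence.
Byte 1: 0xF1 = 11110001, payload 001 (3 bits).
Byte 2: 0x84 = 10000100 (10xxxxxx ✓), payload 000100.
Byte 3: 0xB3 = 10110011 (10xxxxxx ✓), payload 110011.
Byte 4: 0xA5 = 10100101 (10xxxxxx ✓), payload 100101.
Concatenate: 001000100110011100101 = 0x44CE5 (21 bits → U+44CE5).

U+44CE5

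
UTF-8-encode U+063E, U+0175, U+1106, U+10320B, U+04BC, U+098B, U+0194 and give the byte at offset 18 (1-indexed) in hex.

1-indexed offset 18 is 0-indexed offset 17.
U+063E → 2-byte form D8 BE at offsets 0–1.
U+0175 → 2-byte form C5 B5 at offsets 2–3.
U+1106 → 3-byte form E1 84 86 at offsets 4–6.
U+10320B → 4-byte form F4 83 88 8B at offsets 7–10.
U+04BC → 2-byte form D2 BC at offsets 11–12.
U+098B → 3-byte form E0 A6 8B at offsets 13–15.
U+0194 → 2-byte form C6 94 at offsets 16–17.
Offset 17 falls in char 7's range; it's byte 2 of C6 94 = 0x94.

0x94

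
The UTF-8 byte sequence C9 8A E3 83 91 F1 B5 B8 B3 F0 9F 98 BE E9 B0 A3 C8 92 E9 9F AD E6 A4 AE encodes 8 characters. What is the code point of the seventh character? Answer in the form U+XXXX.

U+97ED

Offset 0: leading byte 0xC9 = 11001001 → 2-byte char #1 = C9 8A.
Offset 2: leading byte 0xE3 = 11100011 → 3-byte char #2 = E3 83 91.
Offset 5: leading byte 0xF1 = 11110001 → 4-byte char #3 = F1 B5 B8 B3.
Offset 9: leading byte 0xF0 = 11110000 → 4-byte char #4 = F0 9F 98 BE.
Offset 13: leading byte 0xE9 = 11101001 → 3-byte char #5 = E9 B0 A3.
Offset 16: leading byte 0xC8 = 11001000 → 2-byte char #6 = C8 92.
Offset 18: leading byte 0xE9 = 11101001 → 3-byte char #7 = E9 9F AD.
Leading byte 0xE9 = 11101001 matches 1110xxxx → 3-byte sequence.
Byte 1: 0xE9 = 11101001, payload 1001 (4 bits).
Byte 2: 0x9F = 10011111 (10xxxxxx ✓), payload 011111.
Byte 3: 0xAD = 10101101 (10xxxxxx ✓), payload 101101.
Concatenate: 1001011111101101 = 0x97ED (16 bits → U+97ED).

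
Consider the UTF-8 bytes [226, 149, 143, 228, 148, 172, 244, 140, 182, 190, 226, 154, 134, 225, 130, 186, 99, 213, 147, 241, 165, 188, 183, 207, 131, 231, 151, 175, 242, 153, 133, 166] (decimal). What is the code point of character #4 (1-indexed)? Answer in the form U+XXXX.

Offset 0: leading byte 0xE2 = 11100010 → 3-byte char #1 = E2 95 8F.
Offset 3: leading byte 0xE4 = 11100100 → 3-byte char #2 = E4 94 AC.
Offset 6: leading byte 0xF4 = 11110100 → 4-byte char #3 = F4 8C B6 BE.
Offset 10: leading byte 0xE2 = 11100010 → 3-byte char #4 = E2 9A 86.
Leading byte 0xE2 = 11100010 matches 1110xxxx → 3-byte sequence.
Byte 1: 0xE2 = 11100010, payload 0010 (4 bits).
Byte 2: 0x9A = 10011010 (10xxxxxx ✓), payload 011010.
Byte 3: 0x86 = 10000110 (10xxxxxx ✓), payload 000110.
Concatenate: 0010011010000110 = 0x2686 (16 bits → U+2686).

U+2686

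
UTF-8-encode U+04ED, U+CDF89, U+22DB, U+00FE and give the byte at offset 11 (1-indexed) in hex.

0xBE

1-indexed offset 11 is 0-indexed offset 10.
U+04ED → 2-byte form D3 AD at offsets 0–1.
U+CDF89 → 4-byte form F3 8D BE 89 at offsets 2–5.
U+22DB → 3-byte form E2 8B 9B at offsets 6–8.
U+00FE → 2-byte form C3 BE at offsets 9–10.
Offset 10 falls in char 4's range; it's byte 2 of C3 BE = 0xBE.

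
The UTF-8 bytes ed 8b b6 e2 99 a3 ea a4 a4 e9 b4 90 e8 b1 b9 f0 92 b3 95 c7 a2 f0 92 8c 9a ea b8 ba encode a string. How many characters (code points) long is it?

9

Byte at offset 0: 0xED = 11101101 → 3-byte char (#1). Advance 3.
Byte at offset 3: 0xE2 = 11100010 → 3-byte char (#2). Advance 3.
Byte at offset 6: 0xEA = 11101010 → 3-byte char (#3). Advance 3.
Byte at offset 9: 0xE9 = 11101001 → 3-byte char (#4). Advance 3.
Byte at offset 12: 0xE8 = 11101000 → 3-byte char (#5). Advance 3.
Byte at offset 15: 0xF0 = 11110000 → 4-byte char (#6). Advance 4.
Byte at offset 19: 0xC7 = 11000111 → 2-byte char (#7). Advance 2.
Byte at offset 21: 0xF0 = 11110000 → 4-byte char (#8). Advance 4.
Byte at offset 25: 0xEA = 11101010 → 3-byte char (#9). Advance 3.
Reached end at offset 28 after 9 code points.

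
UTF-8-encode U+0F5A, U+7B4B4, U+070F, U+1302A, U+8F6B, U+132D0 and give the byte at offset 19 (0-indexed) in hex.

0x90

U+0F5A → 3-byte form E0 BD 9A at offsets 0–2.
U+7B4B4 → 4-byte form F1 BB 92 B4 at offsets 3–6.
U+070F → 2-byte form DC 8F at offsets 7–8.
U+1302A → 4-byte form F0 93 80 AA at offsets 9–12.
U+8F6B → 3-byte form E8 BD AB at offsets 13–15.
U+132D0 → 4-byte form F0 93 8B 90 at offsets 16–19.
Offset 19 falls in char 6's range; it's byte 4 of F0 93 8B 90 = 0x90.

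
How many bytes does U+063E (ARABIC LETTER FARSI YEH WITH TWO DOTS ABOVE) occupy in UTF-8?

2

U+063E = 0x63E. UTF-8 uses 1 byte below 0x80, 2 below 0x800, 3 below 0x10000, 4 up to 0x10FFFF. 0x63E is in U+0080–U+07FF → 2 bytes.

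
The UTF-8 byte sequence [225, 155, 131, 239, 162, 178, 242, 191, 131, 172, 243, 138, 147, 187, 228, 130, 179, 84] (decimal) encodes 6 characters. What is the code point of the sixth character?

Offset 0: leading byte 0xE1 = 11100001 → 3-byte char #1 = E1 9B 83.
Offset 3: leading byte 0xEF = 11101111 → 3-byte char #2 = EF A2 B2.
Offset 6: leading byte 0xF2 = 11110010 → 4-byte char #3 = F2 BF 83 AC.
Offset 10: leading byte 0xF3 = 11110011 → 4-byte char #4 = F3 8A 93 BB.
Offset 14: leading byte 0xE4 = 11100100 → 3-byte char #5 = E4 82 B3.
Offset 17: leading byte 0x54 = 01010100 → 1-byte char #6 = 54.
Leading byte 0x54 = 01010100 matches 0xxxxxxx → 1-byte sequence.
Byte 1: 0x54 = 01010100, payload 1010100 (7 bits).
Concatenate: 1010100 = 0x54 (7 bits → U+0054).

U+0054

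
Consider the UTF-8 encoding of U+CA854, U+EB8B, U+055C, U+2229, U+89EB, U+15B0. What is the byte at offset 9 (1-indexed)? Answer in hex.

0x9C

1-indexed offset 9 is 0-indexed offset 8.
U+CA854 → 4-byte form F3 8A A1 94 at offsets 0–3.
U+EB8B → 3-byte form EE AE 8B at offsets 4–6.
U+055C → 2-byte form D5 9C at offsets 7–8.
Offset 8 falls in char 3's range; it's byte 2 of D5 9C = 0x9C.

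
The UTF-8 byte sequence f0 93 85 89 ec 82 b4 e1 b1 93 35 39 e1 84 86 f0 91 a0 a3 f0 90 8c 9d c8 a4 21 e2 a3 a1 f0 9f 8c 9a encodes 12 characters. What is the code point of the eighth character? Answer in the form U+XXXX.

U+1031D

Offset 0: leading byte 0xF0 = 11110000 → 4-byte char #1 = F0 93 85 89.
Offset 4: leading byte 0xEC = 11101100 → 3-byte char #2 = EC 82 B4.
Offset 7: leading byte 0xE1 = 11100001 → 3-byte char #3 = E1 B1 93.
Offset 10: leading byte 0x35 = 00110101 → 1-byte char #4 = 35.
Offset 11: leading byte 0x39 = 00111001 → 1-byte char #5 = 39.
Offset 12: leading byte 0xE1 = 11100001 → 3-byte char #6 = E1 84 86.
Offset 15: leading byte 0xF0 = 11110000 → 4-byte char #7 = F0 91 A0 A3.
Offset 19: leading byte 0xF0 = 11110000 → 4-byte char #8 = F0 90 8C 9D.
Leading byte 0xF0 = 11110000 matches 11110xxx → 4-byte sequence.
Byte 1: 0xF0 = 11110000, payload 000 (3 bits).
Byte 2: 0x90 = 10010000 (10xxxxxx ✓), payload 010000.
Byte 3: 0x8C = 10001100 (10xxxxxx ✓), payload 001100.
Byte 4: 0x9D = 10011101 (10xxxxxx ✓), payload 011101.
Concatenate: 000010000001100011101 = 0x1031D (21 bits → U+1031D).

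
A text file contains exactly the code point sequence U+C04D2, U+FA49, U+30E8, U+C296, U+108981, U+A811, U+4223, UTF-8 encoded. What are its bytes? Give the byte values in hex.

U+C04D2: 4-byte form → F3 80 93 92.
U+FA49: 3-byte form → EF A9 89.
U+30E8: 3-byte form → E3 83 A8.
U+C296: 3-byte form → EC 8A 96.
U+108981: 4-byte form → F4 88 A6 81.
U+A811: 3-byte form → EA A0 91.
U+4223: 3-byte form → E4 88 A3.
Concatenated (23 bytes): F3 80 93 92 EF A9 89 E3 83 A8 EC 8A 96 F4 88 A6 81 EA A0 91 E4 88 A3.

F3 80 93 92 EF A9 89 E3 83 A8 EC 8A 96 F4 88 A6 81 EA A0 91 E4 88 A3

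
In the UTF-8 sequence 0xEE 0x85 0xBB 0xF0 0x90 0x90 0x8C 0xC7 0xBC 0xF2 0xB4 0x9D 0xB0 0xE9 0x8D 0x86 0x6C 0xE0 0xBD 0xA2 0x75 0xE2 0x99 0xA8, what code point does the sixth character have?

U+006C

Offset 0: leading byte 0xEE = 11101110 → 3-byte char #1 = EE 85 BB.
Offset 3: leading byte 0xF0 = 11110000 → 4-byte char #2 = F0 90 90 8C.
Offset 7: leading byte 0xC7 = 11000111 → 2-byte char #3 = C7 BC.
Offset 9: leading byte 0xF2 = 11110010 → 4-byte char #4 = F2 B4 9D B0.
Offset 13: leading byte 0xE9 = 11101001 → 3-byte char #5 = E9 8D 86.
Offset 16: leading byte 0x6C = 01101100 → 1-byte char #6 = 6C.
Leading byte 0x6C = 01101100 matches 0xxxxxxx → 1-byte sequence.
Byte 1: 0x6C = 01101100, payload 1101100 (7 bits).
Concatenate: 1101100 = 0x6C (7 bits → U+006C).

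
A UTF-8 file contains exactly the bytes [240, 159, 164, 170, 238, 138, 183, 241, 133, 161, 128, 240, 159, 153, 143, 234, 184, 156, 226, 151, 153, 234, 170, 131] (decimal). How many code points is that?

Byte at offset 0: 0xF0 = 11110000 → 4-byte char (#1). Advance 4.
Byte at offset 4: 0xEE = 11101110 → 3-byte char (#2). Advance 3.
Byte at offset 7: 0xF1 = 11110001 → 4-byte char (#3). Advance 4.
Byte at offset 11: 0xF0 = 11110000 → 4-byte char (#4). Advance 4.
Byte at offset 15: 0xEA = 11101010 → 3-byte char (#5). Advance 3.
Byte at offset 18: 0xE2 = 11100010 → 3-byte char (#6). Advance 3.
Byte at offset 21: 0xEA = 11101010 → 3-byte char (#7). Advance 3.
Reached end at offset 24 after 7 code points.

7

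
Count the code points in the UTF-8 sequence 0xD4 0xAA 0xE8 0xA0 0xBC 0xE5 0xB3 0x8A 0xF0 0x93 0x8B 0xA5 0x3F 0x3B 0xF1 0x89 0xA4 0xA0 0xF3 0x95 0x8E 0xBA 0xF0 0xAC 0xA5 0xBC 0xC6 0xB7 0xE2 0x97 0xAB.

Byte at offset 0: 0xD4 = 11010100 → 2-byte char (#1). Advance 2.
Byte at offset 2: 0xE8 = 11101000 → 3-byte char (#2). Advance 3.
Byte at offset 5: 0xE5 = 11100101 → 3-byte char (#3). Advance 3.
Byte at offset 8: 0xF0 = 11110000 → 4-byte char (#4). Advance 4.
Byte at offset 12: 0x3F = 00111111 → 1-byte char (#5). Advance 1.
Byte at offset 13: 0x3B = 00111011 → 1-byte char (#6). Advance 1.
Byte at offset 14: 0xF1 = 11110001 → 4-byte char (#7). Advance 4.
Byte at offset 18: 0xF3 = 11110011 → 4-byte char (#8). Advance 4.
Byte at offset 22: 0xF0 = 11110000 → 4-byte char (#9). Advance 4.
Byte at offset 26: 0xC6 = 11000110 → 2-byte char (#10). Advance 2.
Byte at offset 28: 0xE2 = 11100010 → 3-byte char (#11). Advance 3.
Reached end at offset 31 after 11 code points.

11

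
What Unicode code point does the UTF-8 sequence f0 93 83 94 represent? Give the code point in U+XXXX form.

U+130D4

Leading byte 0xF0 = 11110000 matches 11110xxx → 4-byte sequence.
Byte 1: 0xF0 = 11110000, payload 000 (3 bits).
Byte 2: 0x93 = 10010011 (10xxxxxx ✓), payload 010011.
Byte 3: 0x83 = 10000011 (10xxxxxx ✓), payload 000011.
Byte 4: 0x94 = 10010100 (10xxxxxx ✓), payload 010100.
Concatenate: 000010011000011010100 = 0x130D4 (21 bits → U+130D4).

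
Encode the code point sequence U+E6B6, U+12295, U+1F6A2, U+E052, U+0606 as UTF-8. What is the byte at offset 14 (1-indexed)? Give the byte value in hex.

0x92

1-indexed offset 14 is 0-indexed offset 13.
U+E6B6 → 3-byte form EE 9A B6 at offsets 0–2.
U+12295 → 4-byte form F0 92 8A 95 at offsets 3–6.
U+1F6A2 → 4-byte form F0 9F 9A A2 at offsets 7–10.
U+E052 → 3-byte form EE 81 92 at offsets 11–13.
Offset 13 falls in char 4's range; it's byte 3 of EE 81 92 = 0x92.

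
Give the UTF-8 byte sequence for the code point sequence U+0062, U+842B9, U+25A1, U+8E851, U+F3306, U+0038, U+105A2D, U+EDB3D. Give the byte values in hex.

62 F2 84 8A B9 E2 96 A1 F2 8E A1 91 F3 B3 8C 86 38 F4 85 A8 AD F3 AD AC BD

U+0062: 1-byte form → 62.
U+842B9: 4-byte form → F2 84 8A B9.
U+25A1: 3-byte form → E2 96 A1.
U+8E851: 4-byte form → F2 8E A1 91.
U+F3306: 4-byte form → F3 B3 8C 86.
U+0038: 1-byte form → 38.
U+105A2D: 4-byte form → F4 85 A8 AD.
U+EDB3D: 4-byte form → F3 AD AC BD.
Concatenated (25 bytes): 62 F2 84 8A B9 E2 96 A1 F2 8E A1 91 F3 B3 8C 86 38 F4 85 A8 AD F3 AD AC BD.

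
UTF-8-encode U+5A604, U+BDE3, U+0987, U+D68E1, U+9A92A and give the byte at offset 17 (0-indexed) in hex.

0xAA

U+5A604 → 4-byte form F1 9A 98 84 at offsets 0–3.
U+BDE3 → 3-byte form EB B7 A3 at offsets 4–6.
U+0987 → 3-byte form E0 A6 87 at offsets 7–9.
U+D68E1 → 4-byte form F3 96 A3 A1 at offsets 10–13.
U+9A92A → 4-byte form F2 9A A4 AA at offsets 14–17.
Offset 17 falls in char 5's range; it's byte 4 of F2 9A A4 AA = 0xAA.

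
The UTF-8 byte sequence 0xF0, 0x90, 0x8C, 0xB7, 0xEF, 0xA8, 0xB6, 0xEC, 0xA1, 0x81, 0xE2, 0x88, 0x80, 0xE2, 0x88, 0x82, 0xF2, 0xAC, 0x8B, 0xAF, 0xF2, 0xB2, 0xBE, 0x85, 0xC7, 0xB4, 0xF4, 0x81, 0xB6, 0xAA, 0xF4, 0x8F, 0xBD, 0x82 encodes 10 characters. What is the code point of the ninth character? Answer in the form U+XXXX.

Offset 0: leading byte 0xF0 = 11110000 → 4-byte char #1 = F0 90 8C B7.
Offset 4: leading byte 0xEF = 11101111 → 3-byte char #2 = EF A8 B6.
Offset 7: leading byte 0xEC = 11101100 → 3-byte char #3 = EC A1 81.
Offset 10: leading byte 0xE2 = 11100010 → 3-byte char #4 = E2 88 80.
Offset 13: leading byte 0xE2 = 11100010 → 3-byte char #5 = E2 88 82.
Offset 16: leading byte 0xF2 = 11110010 → 4-byte char #6 = F2 AC 8B AF.
Offset 20: leading byte 0xF2 = 11110010 → 4-byte char #7 = F2 B2 BE 85.
Offset 24: leading byte 0xC7 = 11000111 → 2-byte char #8 = C7 B4.
Offset 26: leading byte 0xF4 = 11110100 → 4-byte char #9 = F4 81 B6 AA.
Leading byte 0xF4 = 11110100 matches 11110xxx → 4-byte sequence.
Byte 1: 0xF4 = 11110100, payload 100 (3 bits).
Byte 2: 0x81 = 10000001 (10xxxxxx ✓), payload 000001.
Byte 3: 0xB6 = 10110110 (10xxxxxx ✓), payload 110110.
Byte 4: 0xAA = 10101010 (10xxxxxx ✓), payload 101010.
Concatenate: 100000001110110101010 = 0x101DAA (21 bits → U+101DAA).

U+101DAA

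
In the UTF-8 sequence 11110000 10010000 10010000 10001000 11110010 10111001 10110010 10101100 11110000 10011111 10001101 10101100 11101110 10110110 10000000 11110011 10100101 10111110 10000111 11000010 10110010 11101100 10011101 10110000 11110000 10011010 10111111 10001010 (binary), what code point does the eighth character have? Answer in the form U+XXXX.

U+1AFCA

Offset 0: leading byte 0xF0 = 11110000 → 4-byte char #1 = F0 90 90 88.
Offset 4: leading byte 0xF2 = 11110010 → 4-byte char #2 = F2 B9 B2 AC.
Offset 8: leading byte 0xF0 = 11110000 → 4-byte char #3 = F0 9F 8D AC.
Offset 12: leading byte 0xEE = 11101110 → 3-byte char #4 = EE B6 80.
Offset 15: leading byte 0xF3 = 11110011 → 4-byte char #5 = F3 A5 BE 87.
Offset 19: leading byte 0xC2 = 11000010 → 2-byte char #6 = C2 B2.
Offset 21: leading byte 0xEC = 11101100 → 3-byte char #7 = EC 9D B0.
Offset 24: leading byte 0xF0 = 11110000 → 4-byte char #8 = F0 9A BF 8A.
Leading byte 0xF0 = 11110000 matches 11110xxx → 4-byte sequence.
Byte 1: 0xF0 = 11110000, payload 000 (3 bits).
Byte 2: 0x9A = 10011010 (10xxxxxx ✓), payload 011010.
Byte 3: 0xBF = 10111111 (10xxxxxx ✓), payload 111111.
Byte 4: 0x8A = 10001010 (10xxxxxx ✓), payload 001010.
Concatenate: 000011010111111001010 = 0x1AFCA (21 bits → U+1AFCA).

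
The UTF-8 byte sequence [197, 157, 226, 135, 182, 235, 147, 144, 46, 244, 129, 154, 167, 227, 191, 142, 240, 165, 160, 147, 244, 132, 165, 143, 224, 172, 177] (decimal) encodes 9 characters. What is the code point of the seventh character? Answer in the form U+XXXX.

Offset 0: leading byte 0xC5 = 11000101 → 2-byte char #1 = C5 9D.
Offset 2: leading byte 0xE2 = 11100010 → 3-byte char #2 = E2 87 B6.
Offset 5: leading byte 0xEB = 11101011 → 3-byte char #3 = EB 93 90.
Offset 8: leading byte 0x2E = 00101110 → 1-byte char #4 = 2E.
Offset 9: leading byte 0xF4 = 11110100 → 4-byte char #5 = F4 81 9A A7.
Offset 13: leading byte 0xE3 = 11100011 → 3-byte char #6 = E3 BF 8E.
Offset 16: leading byte 0xF0 = 11110000 → 4-byte char #7 = F0 A5 A0 93.
Leading byte 0xF0 = 11110000 matches 11110xxx → 4-byte sequence.
Byte 1: 0xF0 = 11110000, payload 000 (3 bits).
Byte 2: 0xA5 = 10100101 (10xxxxxx ✓), payload 100101.
Byte 3: 0xA0 = 10100000 (10xxxxxx ✓), payload 100000.
Byte 4: 0x93 = 10010011 (10xxxxxx ✓), payload 010011.
Concatenate: 000100101100000010011 = 0x25813 (21 bits → U+25813).

U+25813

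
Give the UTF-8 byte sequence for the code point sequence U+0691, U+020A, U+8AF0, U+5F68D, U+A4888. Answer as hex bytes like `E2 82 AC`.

U+0691: 2-byte form → DA 91.
U+020A: 2-byte form → C8 8A.
U+8AF0: 3-byte form → E8 AB B0.
U+5F68D: 4-byte form → F1 9F 9A 8D.
U+A4888: 4-byte form → F2 A4 A2 88.
Concatenated (15 bytes): DA 91 C8 8A E8 AB B0 F1 9F 9A 8D F2 A4 A2 88.

DA 91 C8 8A E8 AB B0 F1 9F 9A 8D F2 A4 A2 88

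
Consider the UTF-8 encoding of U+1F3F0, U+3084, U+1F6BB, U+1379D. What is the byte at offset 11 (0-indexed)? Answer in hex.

0xF0

U+1F3F0 → 4-byte form F0 9F 8F B0 at offsets 0–3.
U+3084 → 3-byte form E3 82 84 at offsets 4–6.
U+1F6BB → 4-byte form F0 9F 9A BB at offsets 7–10.
U+1379D → 4-byte form F0 93 9E 9D at offsets 11–14.
Offset 11 falls in char 4's range; it's byte 1 of F0 93 9E 9D = 0xF0.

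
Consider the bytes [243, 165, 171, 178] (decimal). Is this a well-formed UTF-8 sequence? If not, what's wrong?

Leading byte 0xF3 = 11110011 → 4-byte form.
Continuation bytes 0xA5=10100101, 0xAB=10101011, 0xB2=10110010 all match 10xxxxxx.
Decoded value 0xE5AF2 is ≥ 0x10000 (shortest form) and not a surrogate.

valid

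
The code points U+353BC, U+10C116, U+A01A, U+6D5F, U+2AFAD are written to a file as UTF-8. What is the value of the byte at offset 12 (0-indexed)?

0xB5

U+353BC → 4-byte form F0 B5 8E BC at offsets 0–3.
U+10C116 → 4-byte form F4 8C 84 96 at offsets 4–7.
U+A01A → 3-byte form EA 80 9A at offsets 8–10.
U+6D5F → 3-byte form E6 B5 9F at offsets 11–13.
Offset 12 falls in char 4's range; it's byte 2 of E6 B5 9F = 0xB5.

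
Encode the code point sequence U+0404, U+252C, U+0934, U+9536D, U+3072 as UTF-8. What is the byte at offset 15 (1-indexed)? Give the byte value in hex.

0xB2

1-indexed offset 15 is 0-indexed offset 14.
U+0404 → 2-byte form D0 84 at offsets 0–1.
U+252C → 3-byte form E2 94 AC at offsets 2–4.
U+0934 → 3-byte form E0 A4 B4 at offsets 5–7.
U+9536D → 4-byte form F2 95 8D AD at offsets 8–11.
U+3072 → 3-byte form E3 81 B2 at offsets 12–14.
Offset 14 falls in char 5's range; it's byte 3 of E3 81 B2 = 0xB2.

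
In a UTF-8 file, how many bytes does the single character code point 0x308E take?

3

U+308E = 0x308E. UTF-8 uses 1 byte below 0x80, 2 below 0x800, 3 below 0x10000, 4 up to 0x10FFFF. 0x308E is in U+0800–U+FFFF → 3 bytes.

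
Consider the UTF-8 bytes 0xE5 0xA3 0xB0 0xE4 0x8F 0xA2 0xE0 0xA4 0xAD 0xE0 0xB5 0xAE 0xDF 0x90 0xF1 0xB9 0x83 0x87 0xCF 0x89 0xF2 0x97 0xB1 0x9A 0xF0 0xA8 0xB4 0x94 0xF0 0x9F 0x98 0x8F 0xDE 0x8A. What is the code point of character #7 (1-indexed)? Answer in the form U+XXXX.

Offset 0: leading byte 0xE5 = 11100101 → 3-byte char #1 = E5 A3 B0.
Offset 3: leading byte 0xE4 = 11100100 → 3-byte char #2 = E4 8F A2.
Offset 6: leading byte 0xE0 = 11100000 → 3-byte char #3 = E0 A4 AD.
Offset 9: leading byte 0xE0 = 11100000 → 3-byte char #4 = E0 B5 AE.
Offset 12: leading byte 0xDF = 11011111 → 2-byte char #5 = DF 90.
Offset 14: leading byte 0xF1 = 11110001 → 4-byte char #6 = F1 B9 83 87.
Offset 18: leading byte 0xCF = 11001111 → 2-byte char #7 = CF 89.
Leading byte 0xCF = 11001111 matches 110xxxxx → 2-byte sequence.
Byte 1: 0xCF = 11001111, payload 01111 (5 bits).
Byte 2: 0x89 = 10001001 (10xxxxxx ✓), payload 001001.
Concatenate: 01111001001 = 0x3C9 (11 bits → U+03C9).

U+03C9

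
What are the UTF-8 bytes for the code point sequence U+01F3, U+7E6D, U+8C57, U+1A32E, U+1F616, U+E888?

C7 B3 E7 B9 AD E8 B1 97 F0 9A 8C AE F0 9F 98 96 EE A2 88

U+01F3: 2-byte form → C7 B3.
U+7E6D: 3-byte form → E7 B9 AD.
U+8C57: 3-byte form → E8 B1 97.
U+1A32E: 4-byte form → F0 9A 8C AE.
U+1F616: 4-byte form → F0 9F 98 96.
U+E888: 3-byte form → EE A2 88.
Concatenated (19 bytes): C7 B3 E7 B9 AD E8 B1 97 F0 9A 8C AE F0 9F 98 96 EE A2 88.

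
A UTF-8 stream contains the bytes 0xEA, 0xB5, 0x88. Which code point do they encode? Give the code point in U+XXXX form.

Leading byte 0xEA = 11101010 matches 1110xxxx → 3-byte sequence.
Byte 1: 0xEA = 11101010, payload 1010 (4 bits).
Byte 2: 0xB5 = 10110101 (10xxxxxx ✓), payload 110101.
Byte 3: 0x88 = 10001000 (10xxxxxx ✓), payload 001000.
Concatenate: 1010110101001000 = 0xAD48 (16 bits → U+AD48).

U+AD48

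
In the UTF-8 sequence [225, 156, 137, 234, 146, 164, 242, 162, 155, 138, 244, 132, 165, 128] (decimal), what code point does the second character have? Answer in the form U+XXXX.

U+A4A4

Offset 0: leading byte 0xE1 = 11100001 → 3-byte char #1 = E1 9C 89.
Offset 3: leading byte 0xEA = 11101010 → 3-byte char #2 = EA 92 A4.
Leading byte 0xEA = 11101010 matches 1110xxxx → 3-byte sequence.
Byte 1: 0xEA = 11101010, payload 1010 (4 bits).
Byte 2: 0x92 = 10010010 (10xxxxxx ✓), payload 010010.
Byte 3: 0xA4 = 10100100 (10xxxxxx ✓), payload 100100.
Concatenate: 1010010010100100 = 0xA4A4 (16 bits → U+A4A4).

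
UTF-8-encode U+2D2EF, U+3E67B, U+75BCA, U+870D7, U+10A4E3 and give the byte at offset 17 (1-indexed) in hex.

0xF4

1-indexed offset 17 is 0-indexed offset 16.
U+2D2EF → 4-byte form F0 AD 8B AF at offsets 0–3.
U+3E67B → 4-byte form F0 BE 99 BB at offsets 4–7.
U+75BCA → 4-byte form F1 B5 AF 8A at offsets 8–11.
U+870D7 → 4-byte form F2 87 83 97 at offsets 12–15.
U+10A4E3 → 4-byte form F4 8A 93 A3 at offsets 16–19.
Offset 16 falls in char 5's range; it's byte 1 of F4 8A 93 A3 = 0xF4.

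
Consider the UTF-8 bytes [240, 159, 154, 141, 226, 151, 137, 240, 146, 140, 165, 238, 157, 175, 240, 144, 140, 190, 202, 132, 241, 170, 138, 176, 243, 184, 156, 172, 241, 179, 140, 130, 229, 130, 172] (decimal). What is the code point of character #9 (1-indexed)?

U+73302

Offset 0: leading byte 0xF0 = 11110000 → 4-byte char #1 = F0 9F 9A 8D.
Offset 4: leading byte 0xE2 = 11100010 → 3-byte char #2 = E2 97 89.
Offset 7: leading byte 0xF0 = 11110000 → 4-byte char #3 = F0 92 8C A5.
Offset 11: leading byte 0xEE = 11101110 → 3-byte char #4 = EE 9D AF.
Offset 14: leading byte 0xF0 = 11110000 → 4-byte char #5 = F0 90 8C BE.
Offset 18: leading byte 0xCA = 11001010 → 2-byte char #6 = CA 84.
Offset 20: leading byte 0xF1 = 11110001 → 4-byte char #7 = F1 AA 8A B0.
Offset 24: leading byte 0xF3 = 11110011 → 4-byte char #8 = F3 B8 9C AC.
Offset 28: leading byte 0xF1 = 11110001 → 4-byte char #9 = F1 B3 8C 82.
Leading byte 0xF1 = 11110001 matches 11110xxx → 4-byte sequence.
Byte 1: 0xF1 = 11110001, payload 001 (3 bits).
Byte 2: 0xB3 = 10110011 (10xxxxxx ✓), payload 110011.
Byte 3: 0x8C = 10001100 (10xxxxxx ✓), payload 001100.
Byte 4: 0x82 = 10000010 (10xxxxxx ✓), payload 000010.
Concatenate: 001110011001100000010 = 0x73302 (21 bits → U+73302).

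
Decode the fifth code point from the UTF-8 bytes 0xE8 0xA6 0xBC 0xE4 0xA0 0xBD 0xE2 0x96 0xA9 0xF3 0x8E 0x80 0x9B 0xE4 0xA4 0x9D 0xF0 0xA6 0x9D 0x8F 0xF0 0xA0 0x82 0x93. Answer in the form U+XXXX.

Offset 0: leading byte 0xE8 = 11101000 → 3-byte char #1 = E8 A6 BC.
Offset 3: leading byte 0xE4 = 11100100 → 3-byte char #2 = E4 A0 BD.
Offset 6: leading byte 0xE2 = 11100010 → 3-byte char #3 = E2 96 A9.
Offset 9: leading byte 0xF3 = 11110011 → 4-byte char #4 = F3 8E 80 9B.
Offset 13: leading byte 0xE4 = 11100100 → 3-byte char #5 = E4 A4 9D.
Leading byte 0xE4 = 11100100 matches 1110xxxx → 3-byte sequence.
Byte 1: 0xE4 = 11100100, payload 0100 (4 bits).
Byte 2: 0xA4 = 10100100 (10xxxxxx ✓), payload 100100.
Byte 3: 0x9D = 10011101 (10xxxxxx ✓), payload 011101.
Concatenate: 0100100100011101 = 0x491D (16 bits → U+491D).

U+491D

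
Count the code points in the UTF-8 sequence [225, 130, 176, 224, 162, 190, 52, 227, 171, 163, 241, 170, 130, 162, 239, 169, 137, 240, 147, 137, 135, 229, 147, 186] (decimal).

Byte at offset 0: 0xE1 = 11100001 → 3-byte char (#1). Advance 3.
Byte at offset 3: 0xE0 = 11100000 → 3-byte char (#2). Advance 3.
Byte at offset 6: 0x34 = 00110100 → 1-byte char (#3). Advance 1.
Byte at offset 7: 0xE3 = 11100011 → 3-byte char (#4). Advance 3.
Byte at offset 10: 0xF1 = 11110001 → 4-byte char (#5). Advance 4.
Byte at offset 14: 0xEF = 11101111 → 3-byte char (#6). Advance 3.
Byte at offset 17: 0xF0 = 11110000 → 4-byte char (#7). Advance 4.
Byte at offset 21: 0xE5 = 11100101 → 3-byte char (#8). Advance 3.
Reached end at offset 24 after 8 code points.

8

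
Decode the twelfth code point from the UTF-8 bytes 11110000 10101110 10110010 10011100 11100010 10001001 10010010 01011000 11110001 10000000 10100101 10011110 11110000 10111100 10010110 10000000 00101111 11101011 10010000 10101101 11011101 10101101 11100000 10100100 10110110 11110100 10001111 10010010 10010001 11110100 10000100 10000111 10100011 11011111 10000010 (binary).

Offset 0: leading byte 0xF0 = 11110000 → 4-byte char #1 = F0 AE B2 9C.
Offset 4: leading byte 0xE2 = 11100010 → 3-byte char #2 = E2 89 92.
Offset 7: leading byte 0x58 = 01011000 → 1-byte char #3 = 58.
Offset 8: leading byte 0xF1 = 11110001 → 4-byte char #4 = F1 80 A5 9E.
Offset 12: leading byte 0xF0 = 11110000 → 4-byte char #5 = F0 BC 96 80.
Offset 16: leading byte 0x2F = 00101111 → 1-byte char #6 = 2F.
Offset 17: leading byte 0xEB = 11101011 → 3-byte char #7 = EB 90 AD.
Offset 20: leading byte 0xDD = 11011101 → 2-byte char #8 = DD AD.
Offset 22: leading byte 0xE0 = 11100000 → 3-byte char #9 = E0 A4 B6.
Offset 25: leading byte 0xF4 = 11110100 → 4-byte char #10 = F4 8F 92 91.
Offset 29: leading byte 0xF4 = 11110100 → 4-byte char #11 = F4 84 87 A3.
Offset 33: leading byte 0xDF = 11011111 → 2-byte char #12 = DF 82.
Leading byte 0xDF = 11011111 matches 110xxxxx → 2-byte sequence.
Byte 1: 0xDF = 11011111, payload 11111 (5 bits).
Byte 2: 0x82 = 10000010 (10xxxxxx ✓), payload 000010.
Concatenate: 11111000010 = 0x7C2 (11 bits → U+07C2).

U+07C2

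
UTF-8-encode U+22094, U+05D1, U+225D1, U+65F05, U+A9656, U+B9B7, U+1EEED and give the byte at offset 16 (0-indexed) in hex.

0x99

U+22094 → 4-byte form F0 A2 82 94 at offsets 0–3.
U+05D1 → 2-byte form D7 91 at offsets 4–5.
U+225D1 → 4-byte form F0 A2 97 91 at offsets 6–9.
U+65F05 → 4-byte form F1 A5 BC 85 at offsets 10–13.
U+A9656 → 4-byte form F2 A9 99 96 at offsets 14–17.
Offset 16 falls in char 5's range; it's byte 3 of F2 A9 99 96 = 0x99.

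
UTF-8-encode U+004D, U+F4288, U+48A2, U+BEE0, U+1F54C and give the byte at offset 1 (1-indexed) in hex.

1-indexed offset 1 is 0-indexed offset 0.
U+004D → 1-byte form 4D at offsets 0–0.
Offset 0 falls in char 1's range; it's byte 1 of 4D = 0x4D.

0x4D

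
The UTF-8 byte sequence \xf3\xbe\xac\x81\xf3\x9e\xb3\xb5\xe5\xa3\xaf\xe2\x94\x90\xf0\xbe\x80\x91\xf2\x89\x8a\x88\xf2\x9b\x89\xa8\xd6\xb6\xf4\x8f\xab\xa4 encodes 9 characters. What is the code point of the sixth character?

U+89288

Offset 0: leading byte 0xF3 = 11110011 → 4-byte char #1 = F3 BE AC 81.
Offset 4: leading byte 0xF3 = 11110011 → 4-byte char #2 = F3 9E B3 B5.
Offset 8: leading byte 0xE5 = 11100101 → 3-byte char #3 = E5 A3 AF.
Offset 11: leading byte 0xE2 = 11100010 → 3-byte char #4 = E2 94 90.
Offset 14: leading byte 0xF0 = 11110000 → 4-byte char #5 = F0 BE 80 91.
Offset 18: leading byte 0xF2 = 11110010 → 4-byte char #6 = F2 89 8A 88.
Leading byte 0xF2 = 11110010 matches 11110xxx → 4-byte sequence.
Byte 1: 0xF2 = 11110010, payload 010 (3 bits).
Byte 2: 0x89 = 10001001 (10xxxxxx ✓), payload 001001.
Byte 3: 0x8A = 10001010 (10xxxxxx ✓), payload 001010.
Byte 4: 0x88 = 10001000 (10xxxxxx ✓), payload 001000.
Concatenate: 010001001001010001000 = 0x89288 (21 bits → U+89288).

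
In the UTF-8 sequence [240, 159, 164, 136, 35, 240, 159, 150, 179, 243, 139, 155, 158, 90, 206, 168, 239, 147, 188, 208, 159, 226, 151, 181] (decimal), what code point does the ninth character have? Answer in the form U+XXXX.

Offset 0: leading byte 0xF0 = 11110000 → 4-byte char #1 = F0 9F A4 88.
Offset 4: leading byte 0x23 = 00100011 → 1-byte char #2 = 23.
Offset 5: leading byte 0xF0 = 11110000 → 4-byte char #3 = F0 9F 96 B3.
Offset 9: leading byte 0xF3 = 11110011 → 4-byte char #4 = F3 8B 9B 9E.
Offset 13: leading byte 0x5A = 01011010 → 1-byte char #5 = 5A.
Offset 14: leading byte 0xCE = 11001110 → 2-byte char #6 = CE A8.
Offset 16: leading byte 0xEF = 11101111 → 3-byte char #7 = EF 93 BC.
Offset 19: leading byte 0xD0 = 11010000 → 2-byte char #8 = D0 9F.
Offset 21: leading byte 0xE2 = 11100010 → 3-byte char #9 = E2 97 B5.
Leading byte 0xE2 = 11100010 matches 1110xxxx → 3-byte sequence.
Byte 1: 0xE2 = 11100010, payload 0010 (4 bits).
Byte 2: 0x97 = 10010111 (10xxxxxx ✓), payload 010111.
Byte 3: 0xB5 = 10110101 (10xxxxxx ✓), payload 110101.
Concatenate: 0010010111110101 = 0x25F5 (16 bits → U+25F5).

U+25F5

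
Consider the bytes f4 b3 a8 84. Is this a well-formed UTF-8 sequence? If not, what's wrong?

Leading byte 0xF4 = 11110100 → 4-byte form.
Payload = 0x133A04, which exceeds U+10FFFF, the maximum Unicode code point. (Leading bytes F5–FF, or F4 followed by ≥ 0x90, are invalid.)

invalid (encodes a value above U+10FFFF)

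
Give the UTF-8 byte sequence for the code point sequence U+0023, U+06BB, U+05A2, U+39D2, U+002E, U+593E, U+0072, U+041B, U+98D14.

U+0023: 1-byte form → 23.
U+06BB: 2-byte form → DA BB.
U+05A2: 2-byte form → D6 A2.
U+39D2: 3-byte form → E3 A7 92.
U+002E: 1-byte form → 2E.
U+593E: 3-byte form → E5 A4 BE.
U+0072: 1-byte form → 72.
U+041B: 2-byte form → D0 9B.
U+98D14: 4-byte form → F2 98 B4 94.
Concatenated (19 bytes): 23 DA BB D6 A2 E3 A7 92 2E E5 A4 BE 72 D0 9B F2 98 B4 94.

23 DA BB D6 A2 E3 A7 92 2E E5 A4 BE 72 D0 9B F2 98 B4 94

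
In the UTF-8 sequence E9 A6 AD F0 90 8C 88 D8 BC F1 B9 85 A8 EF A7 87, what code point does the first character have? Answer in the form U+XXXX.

U+99AD

Offset 0: leading byte 0xE9 = 11101001 → 3-byte char #1 = E9 A6 AD.
Leading byte 0xE9 = 11101001 matches 1110xxxx → 3-byte sequence.
Byte 1: 0xE9 = 11101001, payload 1001 (4 bits).
Byte 2: 0xA6 = 10100110 (10xxxxxx ✓), payload 100110.
Byte 3: 0xAD = 10101101 (10xxxxxx ✓), payload 101101.
Concatenate: 1001100110101101 = 0x99AD (16 bits → U+99AD).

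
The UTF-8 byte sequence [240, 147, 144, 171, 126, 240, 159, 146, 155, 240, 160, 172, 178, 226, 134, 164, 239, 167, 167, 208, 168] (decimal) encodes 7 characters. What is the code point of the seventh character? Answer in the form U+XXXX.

Offset 0: leading byte 0xF0 = 11110000 → 4-byte char #1 = F0 93 90 AB.
Offset 4: leading byte 0x7E = 01111110 → 1-byte char #2 = 7E.
Offset 5: leading byte 0xF0 = 11110000 → 4-byte char #3 = F0 9F 92 9B.
Offset 9: leading byte 0xF0 = 11110000 → 4-byte char #4 = F0 A0 AC B2.
Offset 13: leading byte 0xE2 = 11100010 → 3-byte char #5 = E2 86 A4.
Offset 16: leading byte 0xEF = 11101111 → 3-byte char #6 = EF A7 A7.
Offset 19: leading byte 0xD0 = 11010000 → 2-byte char #7 = D0 A8.
Leading byte 0xD0 = 11010000 matches 110xxxxx → 2-byte sequence.
Byte 1: 0xD0 = 11010000, payload 10000 (5 bits).
Byte 2: 0xA8 = 10101000 (10xxxxxx ✓), payload 101000.
Concatenate: 10000101000 = 0x428 (11 bits → U+0428).

U+0428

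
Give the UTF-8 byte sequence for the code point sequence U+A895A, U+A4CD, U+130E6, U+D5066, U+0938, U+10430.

F2 A8 A5 9A EA 93 8D F0 93 83 A6 F3 95 81 A6 E0 A4 B8 F0 90 90 B0

U+A895A: 4-byte form → F2 A8 A5 9A.
U+A4CD: 3-byte form → EA 93 8D.
U+130E6: 4-byte form → F0 93 83 A6.
U+D5066: 4-byte form → F3 95 81 A6.
U+0938: 3-byte form → E0 A4 B8.
U+10430: 4-byte form → F0 90 90 B0.
Concatenated (22 bytes): F2 A8 A5 9A EA 93 8D F0 93 83 A6 F3 95 81 A6 E0 A4 B8 F0 90 90 B0.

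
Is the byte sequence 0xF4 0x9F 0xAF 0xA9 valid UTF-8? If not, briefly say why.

Leading byte 0xF4 = 11110100 → 4-byte form.
Payload = 0x11FBE9, which exceeds U+10FFFF, the maximum Unicode code point. (Leading bytes F5–FF, or F4 followed by ≥ 0x90, are invalid.)

invalid (encodes a value above U+10FFFF)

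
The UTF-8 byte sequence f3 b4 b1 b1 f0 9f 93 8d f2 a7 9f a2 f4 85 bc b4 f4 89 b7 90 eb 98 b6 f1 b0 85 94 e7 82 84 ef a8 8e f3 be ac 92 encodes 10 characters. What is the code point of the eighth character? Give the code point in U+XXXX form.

Offset 0: leading byte 0xF3 = 11110011 → 4-byte char #1 = F3 B4 B1 B1.
Offset 4: leading byte 0xF0 = 11110000 → 4-byte char #2 = F0 9F 93 8D.
Offset 8: leading byte 0xF2 = 11110010 → 4-byte char #3 = F2 A7 9F A2.
Offset 12: leading byte 0xF4 = 11110100 → 4-byte char #4 = F4 85 BC B4.
Offset 16: leading byte 0xF4 = 11110100 → 4-byte char #5 = F4 89 B7 90.
Offset 20: leading byte 0xEB = 11101011 → 3-byte char #6 = EB 98 B6.
Offset 23: leading byte 0xF1 = 11110001 → 4-byte char #7 = F1 B0 85 94.
Offset 27: leading byte 0xE7 = 11100111 → 3-byte char #8 = E7 82 84.
Leading byte 0xE7 = 11100111 matches 1110xxxx → 3-byte sequence.
Byte 1: 0xE7 = 11100111, payload 0111 (4 bits).
Byte 2: 0x82 = 10000010 (10xxxxxx ✓), payload 000010.
Byte 3: 0x84 = 10000100 (10xxxxxx ✓), payload 000100.
Concatenate: 0111000010000100 = 0x7084 (16 bits → U+7084).

U+7084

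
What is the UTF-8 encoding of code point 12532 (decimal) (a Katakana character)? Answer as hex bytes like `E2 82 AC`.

U+30F4 = 0x30F4 = 12532 decimal. In range U+0800–U+FFFF → 3-byte form: 1110xxxx 10xxxxxx 10xxxxxx.
Binary (16 bits): 0011000011110100.
Split 4+6+6: 0011 | 000011 | 110100.
Byte 1: 11100011 = 0xE3.
Byte 2: 10000011 = 0x83.
Byte 3: 10110100 = 0xB4.

E3 83 B4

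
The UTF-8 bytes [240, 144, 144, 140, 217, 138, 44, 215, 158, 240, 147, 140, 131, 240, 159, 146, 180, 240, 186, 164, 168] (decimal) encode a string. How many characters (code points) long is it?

7

Byte at offset 0: 0xF0 = 11110000 → 4-byte char (#1). Advance 4.
Byte at offset 4: 0xD9 = 11011001 → 2-byte char (#2). Advance 2.
Byte at offset 6: 0x2C = 00101100 → 1-byte char (#3). Advance 1.
Byte at offset 7: 0xD7 = 11010111 → 2-byte char (#4). Advance 2.
Byte at offset 9: 0xF0 = 11110000 → 4-byte char (#5). Advance 4.
Byte at offset 13: 0xF0 = 11110000 → 4-byte char (#6). Advance 4.
Byte at offset 17: 0xF0 = 11110000 → 4-byte char (#7). Advance 4.
Reached end at offset 21 after 7 code points.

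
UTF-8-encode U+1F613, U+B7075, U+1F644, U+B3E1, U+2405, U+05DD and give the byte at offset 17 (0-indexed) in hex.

U+1F613 → 4-byte form F0 9F 98 93 at offsets 0–3.
U+B7075 → 4-byte form F2 B7 81 B5 at offsets 4–7.
U+1F644 → 4-byte form F0 9F 99 84 at offsets 8–11.
U+B3E1 → 3-byte form EB 8F A1 at offsets 12–14.
U+2405 → 3-byte form E2 90 85 at offsets 15–17.
Offset 17 falls in char 5's range; it's byte 3 of E2 90 85 = 0x85.

0x85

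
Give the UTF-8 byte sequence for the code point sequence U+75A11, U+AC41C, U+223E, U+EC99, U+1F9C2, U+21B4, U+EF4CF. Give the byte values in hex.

U+75A11: 4-byte form → F1 B5 A8 91.
U+AC41C: 4-byte form → F2 AC 90 9C.
U+223E: 3-byte form → E2 88 BE.
U+EC99: 3-byte form → EE B2 99.
U+1F9C2: 4-byte form → F0 9F A7 82.
U+21B4: 3-byte form → E2 86 B4.
U+EF4CF: 4-byte form → F3 AF 93 8F.
Concatenated (25 bytes): F1 B5 A8 91 F2 AC 90 9C E2 88 BE EE B2 99 F0 9F A7 82 E2 86 B4 F3 AF 93 8F.

F1 B5 A8 91 F2 AC 90 9C E2 88 BE EE B2 99 F0 9F A7 82 E2 86 B4 F3 AF 93 8F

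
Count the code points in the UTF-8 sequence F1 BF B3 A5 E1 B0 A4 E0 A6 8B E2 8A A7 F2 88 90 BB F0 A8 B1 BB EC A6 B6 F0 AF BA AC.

Byte at offset 0: 0xF1 = 11110001 → 4-byte char (#1). Advance 4.
Byte at offset 4: 0xE1 = 11100001 → 3-byte char (#2). Advance 3.
Byte at offset 7: 0xE0 = 11100000 → 3-byte char (#3). Advance 3.
Byte at offset 10: 0xE2 = 11100010 → 3-byte char (#4). Advance 3.
Byte at offset 13: 0xF2 = 11110010 → 4-byte char (#5). Advance 4.
Byte at offset 17: 0xF0 = 11110000 → 4-byte char (#6). Advance 4.
Byte at offset 21: 0xEC = 11101100 → 3-byte char (#7). Advance 3.
Byte at offset 24: 0xF0 = 11110000 → 4-byte char (#8). Advance 4.
Reached end at offset 28 after 8 code points.

8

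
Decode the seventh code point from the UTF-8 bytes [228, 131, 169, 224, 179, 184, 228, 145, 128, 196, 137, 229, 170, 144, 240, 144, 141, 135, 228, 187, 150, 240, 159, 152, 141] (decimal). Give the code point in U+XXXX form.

U+4ED6

Offset 0: leading byte 0xE4 = 11100100 → 3-byte char #1 = E4 83 A9.
Offset 3: leading byte 0xE0 = 11100000 → 3-byte char #2 = E0 B3 B8.
Offset 6: leading byte 0xE4 = 11100100 → 3-byte char #3 = E4 91 80.
Offset 9: leading byte 0xC4 = 11000100 → 2-byte char #4 = C4 89.
Offset 11: leading byte 0xE5 = 11100101 → 3-byte char #5 = E5 AA 90.
Offset 14: leading byte 0xF0 = 11110000 → 4-byte char #6 = F0 90 8D 87.
Offset 18: leading byte 0xE4 = 11100100 → 3-byte char #7 = E4 BB 96.
Leading byte 0xE4 = 11100100 matches 1110xxxx → 3-byte sequence.
Byte 1: 0xE4 = 11100100, payload 0100 (4 bits).
Byte 2: 0xBB = 10111011 (10xxxxxx ✓), payload 111011.
Byte 3: 0x96 = 10010110 (10xxxxxx ✓), payload 010110.
Concatenate: 0100111011010110 = 0x4ED6 (16 bits → U+4ED6).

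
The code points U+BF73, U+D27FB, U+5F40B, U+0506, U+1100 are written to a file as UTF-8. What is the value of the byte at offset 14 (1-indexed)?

0xE1

1-indexed offset 14 is 0-indexed offset 13.
U+BF73 → 3-byte form EB BD B3 at offsets 0–2.
U+D27FB → 4-byte form F3 92 9F BB at offsets 3–6.
U+5F40B → 4-byte form F1 9F 90 8B at offsets 7–10.
U+0506 → 2-byte form D4 86 at offsets 11–12.
U+1100 → 3-byte form E1 84 80 at offsets 13–15.
Offset 13 falls in char 5's range; it's byte 1 of E1 84 80 = 0xE1.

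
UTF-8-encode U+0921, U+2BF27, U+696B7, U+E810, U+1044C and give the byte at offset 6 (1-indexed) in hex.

0xBC

1-indexed offset 6 is 0-indexed offset 5.
U+0921 → 3-byte form E0 A4 A1 at offsets 0–2.
U+2BF27 → 4-byte form F0 AB BC A7 at offsets 3–6.
Offset 5 falls in char 2's range; it's byte 3 of F0 AB BC A7 = 0xBC.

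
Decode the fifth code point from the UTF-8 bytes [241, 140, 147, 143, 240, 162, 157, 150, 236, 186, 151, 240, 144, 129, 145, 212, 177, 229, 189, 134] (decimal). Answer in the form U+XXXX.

U+0531

Offset 0: leading byte 0xF1 = 11110001 → 4-byte char #1 = F1 8C 93 8F.
Offset 4: leading byte 0xF0 = 11110000 → 4-byte char #2 = F0 A2 9D 96.
Offset 8: leading byte 0xEC = 11101100 → 3-byte char #3 = EC BA 97.
Offset 11: leading byte 0xF0 = 11110000 → 4-byte char #4 = F0 90 81 91.
Offset 15: leading byte 0xD4 = 11010100 → 2-byte char #5 = D4 B1.
Leading byte 0xD4 = 11010100 matches 110xxxxx → 2-byte sequence.
Byte 1: 0xD4 = 11010100, payload 10100 (5 bits).
Byte 2: 0xB1 = 10110001 (10xxxxxx ✓), payload 110001.
Concatenate: 10100110001 = 0x531 (11 bits → U+0531).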